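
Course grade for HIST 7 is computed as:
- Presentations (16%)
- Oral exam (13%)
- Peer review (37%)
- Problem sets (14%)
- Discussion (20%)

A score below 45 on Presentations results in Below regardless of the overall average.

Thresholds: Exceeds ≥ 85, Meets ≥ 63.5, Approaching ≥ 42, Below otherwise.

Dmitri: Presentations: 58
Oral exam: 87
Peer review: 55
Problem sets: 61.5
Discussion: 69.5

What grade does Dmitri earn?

Presentations score 58 ≥ 45: minimum met.
Weighted total:
  Presentations 58 × 0.16 = 9.28
  Oral exam 87 × 0.13 = 11.31
  Peer review 55 × 0.37 = 20.35
  Problem sets 61.5 × 0.14 = 8.61
  Discussion 69.5 × 0.2 = 13.9
Sum = 63.45
63.45 is ≥ 42 and < 63.5 → Approaching

Approaching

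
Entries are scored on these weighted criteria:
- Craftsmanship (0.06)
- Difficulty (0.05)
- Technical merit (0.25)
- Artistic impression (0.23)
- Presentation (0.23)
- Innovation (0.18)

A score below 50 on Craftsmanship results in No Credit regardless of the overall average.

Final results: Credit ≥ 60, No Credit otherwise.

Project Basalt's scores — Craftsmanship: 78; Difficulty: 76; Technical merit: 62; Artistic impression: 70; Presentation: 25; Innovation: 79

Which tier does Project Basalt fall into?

Credit

Craftsmanship score 78 ≥ 50: minimum met.
Weighted total:
  Craftsmanship 78 × 0.06 = 4.68
  Difficulty 76 × 0.05 = 3.8
  Technical merit 62 × 0.25 = 15.5
  Artistic impression 70 × 0.23 = 16.1
  Presentation 25 × 0.23 = 5.75
  Innovation 79 × 0.18 = 14.22
Sum = 60.05
60.05 ≥ 60 → Credit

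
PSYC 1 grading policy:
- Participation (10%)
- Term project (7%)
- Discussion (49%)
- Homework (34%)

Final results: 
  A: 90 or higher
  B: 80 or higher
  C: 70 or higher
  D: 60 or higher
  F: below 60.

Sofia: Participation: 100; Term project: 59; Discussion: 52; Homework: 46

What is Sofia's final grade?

F

Weighted total:
  Participation 100 × 0.1 = 10
  Term project 59 × 0.07 = 4.13
  Discussion 52 × 0.49 = 25.48
  Homework 46 × 0.34 = 15.64
Sum = 55.25
55.25 < 60 → F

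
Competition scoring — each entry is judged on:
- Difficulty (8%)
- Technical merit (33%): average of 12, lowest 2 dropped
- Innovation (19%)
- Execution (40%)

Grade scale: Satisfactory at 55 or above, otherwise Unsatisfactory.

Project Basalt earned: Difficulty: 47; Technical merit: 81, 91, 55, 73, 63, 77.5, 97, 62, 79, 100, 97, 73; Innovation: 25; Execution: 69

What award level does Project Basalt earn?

Satisfactory

Technical merit: drop 55, 62 → average of remaining 10 = 831.5/10 = 83.15
Weighted total:
  Difficulty 47 × 0.08 = 3.76
  Technical merit 83.15 × 0.33 = 27.4395
  Innovation 25 × 0.19 = 4.75
  Execution 69 × 0.4 = 27.6
Sum = 63.5495
63.5495 ≥ 55 → Satisfactory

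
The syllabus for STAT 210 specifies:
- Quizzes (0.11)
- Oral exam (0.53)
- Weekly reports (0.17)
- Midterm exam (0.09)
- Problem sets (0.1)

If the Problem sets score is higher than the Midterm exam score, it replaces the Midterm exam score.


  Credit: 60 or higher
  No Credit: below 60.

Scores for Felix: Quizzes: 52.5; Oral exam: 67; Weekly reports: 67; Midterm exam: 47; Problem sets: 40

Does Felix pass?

Problem sets (40) ≤ Midterm exam (47), so Midterm exam stays at 47.
Weighted total:
  Quizzes 52.5 × 0.11 = 5.775
  Oral exam 67 × 0.53 = 35.51
  Weekly reports 67 × 0.17 = 11.39
  Midterm exam 47 × 0.09 = 4.23
  Problem sets 40 × 0.1 = 4
Sum = 60.905
60.905 ≥ 60 → Credit

Credit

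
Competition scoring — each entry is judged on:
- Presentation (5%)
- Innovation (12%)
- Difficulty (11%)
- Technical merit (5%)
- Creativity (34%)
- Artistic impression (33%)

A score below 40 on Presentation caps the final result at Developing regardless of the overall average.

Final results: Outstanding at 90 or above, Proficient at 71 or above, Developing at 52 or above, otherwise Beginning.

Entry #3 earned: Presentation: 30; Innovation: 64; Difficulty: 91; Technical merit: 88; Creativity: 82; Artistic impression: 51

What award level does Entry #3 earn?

Presentation score 30 < 40: minimum not met.
Weighted total:
  Presentation 30 × 0.05 = 1.5
  Innovation 64 × 0.12 = 7.68
  Difficulty 91 × 0.11 = 10.01
  Technical merit 88 × 0.05 = 4.4
  Creativity 82 × 0.34 = 27.88
  Artistic impression 51 × 0.33 = 16.83
Sum = 68.3
68.3 would be Developing; cap at Developing applies → Developing.

Developing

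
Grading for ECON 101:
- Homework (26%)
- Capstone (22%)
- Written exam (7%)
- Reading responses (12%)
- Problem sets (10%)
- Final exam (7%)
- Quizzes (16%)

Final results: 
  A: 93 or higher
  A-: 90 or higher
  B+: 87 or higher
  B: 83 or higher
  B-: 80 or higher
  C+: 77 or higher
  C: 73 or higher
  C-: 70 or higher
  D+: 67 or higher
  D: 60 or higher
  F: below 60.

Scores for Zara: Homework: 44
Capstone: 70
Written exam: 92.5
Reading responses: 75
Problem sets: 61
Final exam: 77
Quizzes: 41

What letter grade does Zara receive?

Weighted total:
  Homework 44 × 0.26 = 11.44
  Capstone 70 × 0.22 = 15.4
  Written exam 92.5 × 0.07 = 6.475
  Reading responses 75 × 0.12 = 9
  Problem sets 61 × 0.1 = 6.1
  Final exam 77 × 0.07 = 5.39
  Quizzes 41 × 0.16 = 6.56
Sum = 60.365
60.365 is ≥ 60 and < 67 → D

D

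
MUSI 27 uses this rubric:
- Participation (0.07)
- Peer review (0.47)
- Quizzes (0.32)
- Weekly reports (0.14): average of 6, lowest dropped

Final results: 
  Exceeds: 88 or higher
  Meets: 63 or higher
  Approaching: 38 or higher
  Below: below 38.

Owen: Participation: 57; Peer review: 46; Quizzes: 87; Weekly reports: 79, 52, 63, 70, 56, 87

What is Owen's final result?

Meets

Weekly reports: drop 52 → average of remaining 5 = 355/5 = 71
Weighted total:
  Participation 57 × 0.07 = 3.99
  Peer review 46 × 0.47 = 21.62
  Quizzes 87 × 0.32 = 27.84
  Weekly reports 71 × 0.14 = 9.94
Sum = 63.39
63.39 is ≥ 63 and < 88 → Meets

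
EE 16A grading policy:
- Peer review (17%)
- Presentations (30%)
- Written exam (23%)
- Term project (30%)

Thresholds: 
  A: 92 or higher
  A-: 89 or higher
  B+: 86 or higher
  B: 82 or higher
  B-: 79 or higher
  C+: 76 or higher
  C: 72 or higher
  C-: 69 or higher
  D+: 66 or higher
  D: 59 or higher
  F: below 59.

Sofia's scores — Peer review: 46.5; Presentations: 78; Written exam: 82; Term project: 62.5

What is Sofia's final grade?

D+

Weighted total:
  Peer review 46.5 × 0.17 = 7.905
  Presentations 78 × 0.3 = 23.4
  Written exam 82 × 0.23 = 18.86
  Term project 62.5 × 0.3 = 18.75
Sum = 68.915
68.915 is ≥ 66 and < 69 → D+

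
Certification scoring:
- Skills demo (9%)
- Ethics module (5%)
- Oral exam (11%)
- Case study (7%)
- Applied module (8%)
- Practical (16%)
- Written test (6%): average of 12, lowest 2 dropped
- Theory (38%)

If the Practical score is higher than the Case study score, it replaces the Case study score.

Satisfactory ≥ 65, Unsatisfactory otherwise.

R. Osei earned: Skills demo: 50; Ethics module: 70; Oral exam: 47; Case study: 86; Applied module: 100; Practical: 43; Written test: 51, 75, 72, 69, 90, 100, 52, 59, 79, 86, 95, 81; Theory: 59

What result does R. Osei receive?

Unsatisfactory

Written test: drop 51, 52 → average of remaining 10 = 806/10 = 80.6
Practical (43) ≤ Case study (86), so Case study stays at 86.
Weighted total:
  Skills demo 50 × 0.09 = 4.5
  Ethics module 70 × 0.05 = 3.5
  Oral exam 47 × 0.11 = 5.17
  Case study 86 × 0.07 = 6.02
  Applied module 100 × 0.08 = 8
  Practical 43 × 0.16 = 6.88
  Written test 80.6 × 0.06 = 4.836
  Theory 59 × 0.38 = 22.42
Sum = 61.326
61.326 < 65 → Unsatisfactory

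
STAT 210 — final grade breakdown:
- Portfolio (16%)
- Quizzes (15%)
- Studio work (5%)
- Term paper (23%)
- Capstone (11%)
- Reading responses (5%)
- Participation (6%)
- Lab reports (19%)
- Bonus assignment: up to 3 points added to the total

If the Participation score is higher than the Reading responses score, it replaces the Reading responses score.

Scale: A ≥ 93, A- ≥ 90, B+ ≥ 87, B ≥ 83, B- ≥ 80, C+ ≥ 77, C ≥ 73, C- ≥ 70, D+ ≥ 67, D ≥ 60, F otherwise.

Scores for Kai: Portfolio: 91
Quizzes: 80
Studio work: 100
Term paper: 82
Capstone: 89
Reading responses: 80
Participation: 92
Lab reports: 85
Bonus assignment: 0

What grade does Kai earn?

B

Participation (92) > Reading responses (80), so Reading responses counts as 92.
Weighted total:
  Portfolio 91 × 0.16 = 14.56
  Quizzes 80 × 0.15 = 12
  Studio work 100 × 0.05 = 5
  Term paper 82 × 0.23 = 18.86
  Capstone 89 × 0.11 = 9.79
  Reading responses 92 × 0.05 = 4.6
  Participation 92 × 0.06 = 5.52
  Lab reports 85 × 0.19 = 16.15
Sum = 86.48
Bonus assignment: 86.48 + 0 = 86.48
86.48 is ≥ 83 and < 87 → B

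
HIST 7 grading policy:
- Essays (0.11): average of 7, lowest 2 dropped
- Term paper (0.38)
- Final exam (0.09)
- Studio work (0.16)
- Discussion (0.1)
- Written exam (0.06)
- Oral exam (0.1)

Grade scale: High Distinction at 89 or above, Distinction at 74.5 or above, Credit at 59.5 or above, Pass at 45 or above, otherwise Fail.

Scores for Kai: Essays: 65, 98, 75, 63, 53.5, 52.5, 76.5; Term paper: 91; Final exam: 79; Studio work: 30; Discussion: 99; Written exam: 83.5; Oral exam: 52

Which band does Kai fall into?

Distinction

Essays: drop 52.5, 53.5 → average of remaining 5 = 377.5/5 = 75.5
Weighted total:
  Essays 75.5 × 0.11 = 8.305
  Term paper 91 × 0.38 = 34.58
  Final exam 79 × 0.09 = 7.11
  Studio work 30 × 0.16 = 4.8
  Discussion 99 × 0.1 = 9.9
  Written exam 83.5 × 0.06 = 5.01
  Oral exam 52 × 0.1 = 5.2
Sum = 74.905
74.905 is ≥ 74.5 and < 89 → Distinction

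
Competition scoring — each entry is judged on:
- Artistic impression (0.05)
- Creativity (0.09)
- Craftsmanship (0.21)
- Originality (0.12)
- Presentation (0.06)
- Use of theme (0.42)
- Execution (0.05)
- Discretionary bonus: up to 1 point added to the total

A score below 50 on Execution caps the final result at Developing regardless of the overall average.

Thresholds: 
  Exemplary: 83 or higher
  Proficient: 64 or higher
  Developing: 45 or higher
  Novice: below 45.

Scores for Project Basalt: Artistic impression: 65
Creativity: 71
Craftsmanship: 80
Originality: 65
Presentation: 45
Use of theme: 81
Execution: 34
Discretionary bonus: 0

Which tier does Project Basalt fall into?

Execution score 34 < 50: minimum not met.
Weighted total:
  Artistic impression 65 × 0.05 = 3.25
  Creativity 71 × 0.09 = 6.39
  Craftsmanship 80 × 0.21 = 16.8
  Originality 65 × 0.12 = 7.8
  Presentation 45 × 0.06 = 2.7
  Use of theme 81 × 0.42 = 34.02
  Execution 34 × 0.05 = 1.7
Sum = 72.66
Discretionary bonus: 72.66 + 0 = 72.66
72.66 would be Proficient; cap at Developing applies → Developing.

Developing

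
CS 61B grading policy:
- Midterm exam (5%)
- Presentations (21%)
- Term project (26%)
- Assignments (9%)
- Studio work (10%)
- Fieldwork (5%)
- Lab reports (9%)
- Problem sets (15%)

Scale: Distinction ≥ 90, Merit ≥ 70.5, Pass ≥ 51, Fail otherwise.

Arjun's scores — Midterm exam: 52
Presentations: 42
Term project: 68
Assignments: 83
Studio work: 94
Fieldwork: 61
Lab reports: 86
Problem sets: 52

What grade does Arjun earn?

Weighted total:
  Midterm exam 52 × 0.05 = 2.6
  Presentations 42 × 0.21 = 8.82
  Term project 68 × 0.26 = 17.68
  Assignments 83 × 0.09 = 7.47
  Studio work 94 × 0.1 = 9.4
  Fieldwork 61 × 0.05 = 3.05
  Lab reports 86 × 0.09 = 7.74
  Problem sets 52 × 0.15 = 7.8
Sum = 64.56
64.56 is ≥ 51 and < 70.5 → Pass

Pass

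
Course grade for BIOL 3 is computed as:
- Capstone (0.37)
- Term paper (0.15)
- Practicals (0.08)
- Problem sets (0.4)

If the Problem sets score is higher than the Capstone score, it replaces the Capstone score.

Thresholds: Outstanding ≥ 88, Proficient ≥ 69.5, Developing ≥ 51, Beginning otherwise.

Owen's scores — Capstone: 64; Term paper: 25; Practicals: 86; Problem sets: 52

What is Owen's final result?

Developing

Problem sets (52) ≤ Capstone (64), so Capstone stays at 64.
Weighted total:
  Capstone 64 × 0.37 = 23.68
  Term paper 25 × 0.15 = 3.75
  Practicals 86 × 0.08 = 6.88
  Problem sets 52 × 0.4 = 20.8
Sum = 55.11
55.11 is ≥ 51 and < 69.5 → Developing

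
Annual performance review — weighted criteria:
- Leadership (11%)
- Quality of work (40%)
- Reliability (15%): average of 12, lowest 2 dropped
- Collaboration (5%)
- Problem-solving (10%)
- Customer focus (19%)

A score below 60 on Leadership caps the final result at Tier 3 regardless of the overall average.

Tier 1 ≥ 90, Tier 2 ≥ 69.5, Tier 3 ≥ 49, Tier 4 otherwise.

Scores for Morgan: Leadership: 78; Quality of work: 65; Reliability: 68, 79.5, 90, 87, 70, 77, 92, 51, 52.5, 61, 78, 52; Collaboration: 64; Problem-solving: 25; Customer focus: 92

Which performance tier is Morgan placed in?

Tier 3

Reliability: drop 51, 52 → average of remaining 10 = 755/10 = 75.5
Leadership score 78 ≥ 60: minimum met.
Weighted total:
  Leadership 78 × 0.11 = 8.58
  Quality of work 65 × 0.4 = 26
  Reliability 75.5 × 0.15 = 11.325
  Collaboration 64 × 0.05 = 3.2
  Problem-solving 25 × 0.1 = 2.5
  Customer focus 92 × 0.19 = 17.48
Sum = 69.085
69.085 is ≥ 49 and < 69.5 → Tier 3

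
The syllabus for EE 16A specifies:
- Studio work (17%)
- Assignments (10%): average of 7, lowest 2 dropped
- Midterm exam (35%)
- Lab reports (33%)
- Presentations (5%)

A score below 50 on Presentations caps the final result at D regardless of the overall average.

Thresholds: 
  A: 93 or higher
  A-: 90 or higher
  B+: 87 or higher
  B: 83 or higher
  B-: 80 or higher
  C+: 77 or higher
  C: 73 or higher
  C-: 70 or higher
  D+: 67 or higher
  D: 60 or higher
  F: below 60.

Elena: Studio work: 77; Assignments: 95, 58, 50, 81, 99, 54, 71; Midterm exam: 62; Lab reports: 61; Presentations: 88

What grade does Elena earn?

D+

Assignments: drop 50, 54 → average of remaining 5 = 404/5 = 80.8
Presentations score 88 ≥ 50: minimum met.
Weighted total:
  Studio work 77 × 0.17 = 13.09
  Assignments 80.8 × 0.1 = 8.08
  Midterm exam 62 × 0.35 = 21.7
  Lab reports 61 × 0.33 = 20.13
  Presentations 88 × 0.05 = 4.4
Sum = 67.4
67.4 is ≥ 67 and < 70 → D+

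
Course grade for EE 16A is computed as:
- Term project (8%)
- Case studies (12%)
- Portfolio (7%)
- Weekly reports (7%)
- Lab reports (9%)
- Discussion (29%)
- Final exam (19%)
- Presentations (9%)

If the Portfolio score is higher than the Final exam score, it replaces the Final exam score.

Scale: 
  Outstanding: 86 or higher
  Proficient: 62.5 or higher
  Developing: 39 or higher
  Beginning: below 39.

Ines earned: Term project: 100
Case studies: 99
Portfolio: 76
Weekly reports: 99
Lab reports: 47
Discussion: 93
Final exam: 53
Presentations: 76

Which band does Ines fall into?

Portfolio (76) > Final exam (53), so Final exam counts as 76.
Weighted total:
  Term project 100 × 0.08 = 8
  Case studies 99 × 0.12 = 11.88
  Portfolio 76 × 0.07 = 5.32
  Weekly reports 99 × 0.07 = 6.93
  Lab reports 47 × 0.09 = 4.23
  Discussion 93 × 0.29 = 26.97
  Final exam 76 × 0.19 = 14.44
  Presentations 76 × 0.09 = 6.84
Sum = 84.61
84.61 is ≥ 62.5 and < 86 → Proficient

Proficient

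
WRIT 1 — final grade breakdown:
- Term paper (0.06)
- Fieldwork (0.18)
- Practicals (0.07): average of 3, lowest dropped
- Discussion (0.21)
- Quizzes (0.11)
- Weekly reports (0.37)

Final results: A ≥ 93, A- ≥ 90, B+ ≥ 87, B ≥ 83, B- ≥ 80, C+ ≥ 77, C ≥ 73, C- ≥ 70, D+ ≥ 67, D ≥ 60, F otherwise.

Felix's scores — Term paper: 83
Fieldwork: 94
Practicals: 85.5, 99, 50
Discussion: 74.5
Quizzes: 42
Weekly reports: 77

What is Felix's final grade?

C+

Practicals: drop 50 → average of remaining 2 = 184.5/2 = 92.25
Weighted total:
  Term paper 83 × 0.06 = 4.98
  Fieldwork 94 × 0.18 = 16.92
  Practicals 92.25 × 0.07 = 6.4575
  Discussion 74.5 × 0.21 = 15.645
  Quizzes 42 × 0.11 = 4.62
  Weekly reports 77 × 0.37 = 28.49
Sum = 77.1125
77.1125 is ≥ 77 and < 80 → C+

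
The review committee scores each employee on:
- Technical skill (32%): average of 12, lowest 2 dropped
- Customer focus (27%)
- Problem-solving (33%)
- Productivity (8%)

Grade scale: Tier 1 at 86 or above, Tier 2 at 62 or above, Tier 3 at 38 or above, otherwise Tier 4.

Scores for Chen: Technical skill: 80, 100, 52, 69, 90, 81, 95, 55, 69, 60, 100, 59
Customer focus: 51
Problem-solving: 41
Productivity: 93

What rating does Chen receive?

Technical skill: drop 52, 55 → average of remaining 10 = 803/10 = 80.3
Weighted total:
  Technical skill 80.3 × 0.32 = 25.696
  Customer focus 51 × 0.27 = 13.77
  Problem-solving 41 × 0.33 = 13.53
  Productivity 93 × 0.08 = 7.44
Sum = 60.436
60.436 is ≥ 38 and < 62 → Tier 3

Tier 3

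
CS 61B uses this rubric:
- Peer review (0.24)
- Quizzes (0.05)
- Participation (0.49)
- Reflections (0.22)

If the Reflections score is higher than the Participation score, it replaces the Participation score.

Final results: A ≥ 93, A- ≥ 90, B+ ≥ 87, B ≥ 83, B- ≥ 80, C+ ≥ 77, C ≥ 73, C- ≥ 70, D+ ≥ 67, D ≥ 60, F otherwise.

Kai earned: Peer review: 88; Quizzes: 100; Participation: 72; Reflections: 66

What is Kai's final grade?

Reflections (66) ≤ Participation (72), so Participation stays at 72.
Weighted total:
  Peer review 88 × 0.24 = 21.12
  Quizzes 100 × 0.05 = 5
  Participation 72 × 0.49 = 35.28
  Reflections 66 × 0.22 = 14.52
Sum = 75.92
75.92 is ≥ 73 and < 77 → C

C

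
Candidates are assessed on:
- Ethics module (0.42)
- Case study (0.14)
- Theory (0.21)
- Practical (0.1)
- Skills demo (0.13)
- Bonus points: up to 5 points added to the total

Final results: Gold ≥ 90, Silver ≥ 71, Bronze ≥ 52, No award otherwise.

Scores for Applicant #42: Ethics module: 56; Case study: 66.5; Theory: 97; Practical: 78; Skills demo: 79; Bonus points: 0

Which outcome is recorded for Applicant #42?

Silver

Weighted total:
  Ethics module 56 × 0.42 = 23.52
  Case study 66.5 × 0.14 = 9.31
  Theory 97 × 0.21 = 20.37
  Practical 78 × 0.1 = 7.8
  Skills demo 79 × 0.13 = 10.27
Sum = 71.27
Bonus points: 71.27 + 0 = 71.27
71.27 is ≥ 71 and < 90 → Silver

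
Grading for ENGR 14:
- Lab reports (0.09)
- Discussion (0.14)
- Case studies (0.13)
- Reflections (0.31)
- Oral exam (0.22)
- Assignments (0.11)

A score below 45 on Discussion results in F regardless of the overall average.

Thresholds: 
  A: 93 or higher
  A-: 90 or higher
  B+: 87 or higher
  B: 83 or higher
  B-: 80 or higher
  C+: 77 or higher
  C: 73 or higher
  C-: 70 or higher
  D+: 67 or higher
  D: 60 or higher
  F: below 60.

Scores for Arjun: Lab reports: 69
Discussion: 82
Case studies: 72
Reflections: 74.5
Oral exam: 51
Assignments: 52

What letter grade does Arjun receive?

Discussion score 82 ≥ 45: minimum met.
Weighted total:
  Lab reports 69 × 0.09 = 6.21
  Discussion 82 × 0.14 = 11.48
  Case studies 72 × 0.13 = 9.36
  Reflections 74.5 × 0.31 = 23.095
  Oral exam 51 × 0.22 = 11.22
  Assignments 52 × 0.11 = 5.72
Sum = 67.085
67.085 is ≥ 67 and < 70 → D+

D+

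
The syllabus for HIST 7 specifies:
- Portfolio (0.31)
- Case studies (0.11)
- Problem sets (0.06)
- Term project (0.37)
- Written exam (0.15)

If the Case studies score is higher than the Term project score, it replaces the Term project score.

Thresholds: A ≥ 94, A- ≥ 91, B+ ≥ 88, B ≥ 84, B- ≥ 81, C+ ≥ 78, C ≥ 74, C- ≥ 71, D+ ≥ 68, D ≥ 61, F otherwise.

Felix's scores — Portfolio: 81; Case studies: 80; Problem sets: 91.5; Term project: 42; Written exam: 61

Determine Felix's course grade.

Case studies (80) > Term project (42), so Term project counts as 80.
Weighted total:
  Portfolio 81 × 0.31 = 25.11
  Case studies 80 × 0.11 = 8.8
  Problem sets 91.5 × 0.06 = 5.49
  Term project 80 × 0.37 = 29.6
  Written exam 61 × 0.15 = 9.15
Sum = 78.15
78.15 is ≥ 78 and < 81 → C+

C+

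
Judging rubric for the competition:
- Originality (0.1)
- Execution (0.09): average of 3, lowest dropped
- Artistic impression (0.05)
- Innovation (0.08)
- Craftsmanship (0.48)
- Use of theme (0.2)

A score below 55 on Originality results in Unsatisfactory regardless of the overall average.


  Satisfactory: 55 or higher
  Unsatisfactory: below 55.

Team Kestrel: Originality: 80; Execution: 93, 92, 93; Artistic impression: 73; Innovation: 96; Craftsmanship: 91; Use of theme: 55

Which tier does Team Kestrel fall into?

Satisfactory

Execution: drop 92 → average of remaining 2 = 186/2 = 93
Originality score 80 ≥ 55: minimum met.
Weighted total:
  Originality 80 × 0.1 = 8
  Execution 93 × 0.09 = 8.37
  Artistic impression 73 × 0.05 = 3.65
  Innovation 96 × 0.08 = 7.68
  Craftsmanship 91 × 0.48 = 43.68
  Use of theme 55 × 0.2 = 11
Sum = 82.38
82.38 ≥ 55 → Satisfactory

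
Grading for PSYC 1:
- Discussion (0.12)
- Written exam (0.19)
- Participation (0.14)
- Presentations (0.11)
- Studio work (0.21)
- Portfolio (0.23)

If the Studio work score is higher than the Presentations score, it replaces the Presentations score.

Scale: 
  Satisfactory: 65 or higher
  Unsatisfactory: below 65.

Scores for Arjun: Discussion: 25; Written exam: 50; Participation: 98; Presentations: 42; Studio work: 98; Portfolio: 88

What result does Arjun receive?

Studio work (98) > Presentations (42), so Presentations counts as 98.
Weighted total:
  Discussion 25 × 0.12 = 3
  Written exam 50 × 0.19 = 9.5
  Participation 98 × 0.14 = 13.72
  Presentations 98 × 0.11 = 10.78
  Studio work 98 × 0.21 = 20.58
  Portfolio 88 × 0.23 = 20.24
Sum = 77.82
77.82 ≥ 65 → Satisfactory

Satisfactory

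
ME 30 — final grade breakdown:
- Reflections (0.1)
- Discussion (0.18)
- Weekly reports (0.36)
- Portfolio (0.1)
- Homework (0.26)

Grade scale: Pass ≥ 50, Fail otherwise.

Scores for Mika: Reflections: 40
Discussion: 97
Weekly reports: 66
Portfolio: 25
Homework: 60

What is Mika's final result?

Weighted total:
  Reflections 40 × 0.1 = 4
  Discussion 97 × 0.18 = 17.46
  Weekly reports 66 × 0.36 = 23.76
  Portfolio 25 × 0.1 = 2.5
  Homework 60 × 0.26 = 15.6
Sum = 63.32
63.32 ≥ 50 → Pass

Pass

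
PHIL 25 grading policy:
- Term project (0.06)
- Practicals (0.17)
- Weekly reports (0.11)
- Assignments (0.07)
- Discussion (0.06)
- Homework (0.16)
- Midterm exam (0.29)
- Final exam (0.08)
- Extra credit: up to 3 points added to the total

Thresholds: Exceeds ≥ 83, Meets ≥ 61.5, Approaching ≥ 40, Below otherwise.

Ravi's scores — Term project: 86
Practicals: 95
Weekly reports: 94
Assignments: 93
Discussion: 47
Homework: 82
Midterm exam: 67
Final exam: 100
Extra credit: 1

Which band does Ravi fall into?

Weighted total:
  Term project 86 × 0.06 = 5.16
  Practicals 95 × 0.17 = 16.15
  Weekly reports 94 × 0.11 = 10.34
  Assignments 93 × 0.07 = 6.51
  Discussion 47 × 0.06 = 2.82
  Homework 82 × 0.16 = 13.12
  Midterm exam 67 × 0.29 = 19.43
  Final exam 100 × 0.08 = 8
Sum = 81.53
Extra credit: 81.53 + 1 = 82.53
82.53 is ≥ 61.5 and < 83 → Meets

Meets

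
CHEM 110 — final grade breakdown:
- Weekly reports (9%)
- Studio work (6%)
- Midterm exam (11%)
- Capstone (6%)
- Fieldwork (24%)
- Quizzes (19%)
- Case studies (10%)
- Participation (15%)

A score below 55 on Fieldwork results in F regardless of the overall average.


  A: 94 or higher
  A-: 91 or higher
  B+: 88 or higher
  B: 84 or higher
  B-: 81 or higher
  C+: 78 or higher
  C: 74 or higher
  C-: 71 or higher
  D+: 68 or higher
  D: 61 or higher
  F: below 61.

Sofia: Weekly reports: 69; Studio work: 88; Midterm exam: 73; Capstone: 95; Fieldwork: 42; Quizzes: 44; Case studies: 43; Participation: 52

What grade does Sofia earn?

Fieldwork score 42 < 55: minimum not met.
Weighted total:
  Weekly reports 69 × 0.09 = 6.21
  Studio work 88 × 0.06 = 5.28
  Midterm exam 73 × 0.11 = 8.03
  Capstone 95 × 0.06 = 5.7
  Fieldwork 42 × 0.24 = 10.08
  Quizzes 44 × 0.19 = 8.36
  Case studies 43 × 0.1 = 4.3
  Participation 52 × 0.15 = 7.8
Sum = 55.76
Because the Fieldwork minimum was not met, the result is F.

F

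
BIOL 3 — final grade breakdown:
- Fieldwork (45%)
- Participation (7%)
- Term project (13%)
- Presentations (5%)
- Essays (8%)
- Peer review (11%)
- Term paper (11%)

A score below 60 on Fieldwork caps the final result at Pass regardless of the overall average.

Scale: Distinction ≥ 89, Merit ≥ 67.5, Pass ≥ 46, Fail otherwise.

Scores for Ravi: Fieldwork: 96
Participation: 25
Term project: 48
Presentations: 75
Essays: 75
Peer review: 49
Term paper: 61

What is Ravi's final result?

Merit

Fieldwork score 96 ≥ 60: minimum met.
Weighted total:
  Fieldwork 96 × 0.45 = 43.2
  Participation 25 × 0.07 = 1.75
  Term project 48 × 0.13 = 6.24
  Presentations 75 × 0.05 = 3.75
  Essays 75 × 0.08 = 6
  Peer review 49 × 0.11 = 5.39
  Term paper 61 × 0.11 = 6.71
Sum = 73.04
73.04 is ≥ 67.5 and < 89 → Merit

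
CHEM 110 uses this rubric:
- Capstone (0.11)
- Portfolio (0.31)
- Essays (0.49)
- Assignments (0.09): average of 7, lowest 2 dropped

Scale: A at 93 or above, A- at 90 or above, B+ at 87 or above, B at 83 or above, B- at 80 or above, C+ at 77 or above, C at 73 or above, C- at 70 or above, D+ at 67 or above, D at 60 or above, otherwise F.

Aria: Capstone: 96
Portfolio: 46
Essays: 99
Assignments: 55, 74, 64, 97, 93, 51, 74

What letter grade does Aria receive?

B-

Assignments: drop 51, 55 → average of remaining 5 = 402/5 = 80.4
Weighted total:
  Capstone 96 × 0.11 = 10.56
  Portfolio 46 × 0.31 = 14.26
  Essays 99 × 0.49 = 48.51
  Assignments 80.4 × 0.09 = 7.236
Sum = 80.566
80.566 is ≥ 80 and < 83 → B-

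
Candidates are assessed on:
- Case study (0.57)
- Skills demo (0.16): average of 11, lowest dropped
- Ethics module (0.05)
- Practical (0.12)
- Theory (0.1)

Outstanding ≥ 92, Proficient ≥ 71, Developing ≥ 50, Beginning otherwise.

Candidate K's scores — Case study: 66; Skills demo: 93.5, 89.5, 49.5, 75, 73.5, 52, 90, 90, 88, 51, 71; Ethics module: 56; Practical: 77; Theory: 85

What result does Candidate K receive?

Developing

Skills demo: drop 49.5 → average of remaining 10 = 773.5/10 = 77.35
Weighted total:
  Case study 66 × 0.57 = 37.62
  Skills demo 77.35 × 0.16 = 12.376
  Ethics module 56 × 0.05 = 2.8
  Practical 77 × 0.12 = 9.24
  Theory 85 × 0.1 = 8.5
Sum = 70.536
70.536 is ≥ 50 and < 71 → Developing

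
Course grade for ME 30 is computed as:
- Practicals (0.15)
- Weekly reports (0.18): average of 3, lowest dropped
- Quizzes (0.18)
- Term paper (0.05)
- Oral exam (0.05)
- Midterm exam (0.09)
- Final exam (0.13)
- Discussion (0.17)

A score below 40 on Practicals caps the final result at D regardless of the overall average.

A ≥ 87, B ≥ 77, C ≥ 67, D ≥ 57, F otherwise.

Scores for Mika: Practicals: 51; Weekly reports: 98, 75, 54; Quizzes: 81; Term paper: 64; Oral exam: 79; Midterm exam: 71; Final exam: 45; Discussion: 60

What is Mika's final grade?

C

Weekly reports: drop 54 → average of remaining 2 = 173/2 = 86.5
Practicals score 51 ≥ 40: minimum met.
Weighted total:
  Practicals 51 × 0.15 = 7.65
  Weekly reports 86.5 × 0.18 = 15.57
  Quizzes 81 × 0.18 = 14.58
  Term paper 64 × 0.05 = 3.2
  Oral exam 79 × 0.05 = 3.95
  Midterm exam 71 × 0.09 = 6.39
  Final exam 45 × 0.13 = 5.85
  Discussion 60 × 0.17 = 10.2
Sum = 67.39
67.39 is ≥ 67 and < 77 → C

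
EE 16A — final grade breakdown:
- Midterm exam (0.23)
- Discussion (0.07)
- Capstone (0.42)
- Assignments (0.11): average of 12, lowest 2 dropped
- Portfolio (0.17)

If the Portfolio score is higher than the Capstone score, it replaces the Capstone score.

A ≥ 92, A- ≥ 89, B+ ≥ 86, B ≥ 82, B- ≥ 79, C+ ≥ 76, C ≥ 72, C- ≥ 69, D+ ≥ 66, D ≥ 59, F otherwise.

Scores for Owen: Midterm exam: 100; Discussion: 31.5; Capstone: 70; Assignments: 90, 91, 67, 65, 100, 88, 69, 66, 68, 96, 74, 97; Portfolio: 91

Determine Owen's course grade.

Assignments: drop 65, 66 → average of remaining 10 = 840/10 = 84
Portfolio (91) > Capstone (70), so Capstone counts as 91.
Weighted total:
  Midterm exam 100 × 0.23 = 23
  Discussion 31.5 × 0.07 = 2.205
  Capstone 91 × 0.42 = 38.22
  Assignments 84 × 0.11 = 9.24
  Portfolio 91 × 0.17 = 15.47
Sum = 88.135
88.135 is ≥ 86 and < 89 → B+

B+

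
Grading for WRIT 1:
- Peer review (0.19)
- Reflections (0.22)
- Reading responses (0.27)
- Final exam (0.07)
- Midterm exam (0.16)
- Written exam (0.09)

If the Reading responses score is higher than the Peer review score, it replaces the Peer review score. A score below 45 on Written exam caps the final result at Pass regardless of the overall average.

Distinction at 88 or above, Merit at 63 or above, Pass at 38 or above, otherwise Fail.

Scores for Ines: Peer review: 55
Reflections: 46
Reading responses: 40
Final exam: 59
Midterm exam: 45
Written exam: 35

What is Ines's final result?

Reading responses (40) ≤ Peer review (55), so Peer review stays at 55.
Written exam score 35 < 45: minimum not met.
Weighted total:
  Peer review 55 × 0.19 = 10.45
  Reflections 46 × 0.22 = 10.12
  Reading responses 40 × 0.27 = 10.8
  Final exam 59 × 0.07 = 4.13
  Midterm exam 45 × 0.16 = 7.2
  Written exam 35 × 0.09 = 3.15
Sum = 45.85
45.85 would be Pass; cap at Pass applies → Pass.

Pass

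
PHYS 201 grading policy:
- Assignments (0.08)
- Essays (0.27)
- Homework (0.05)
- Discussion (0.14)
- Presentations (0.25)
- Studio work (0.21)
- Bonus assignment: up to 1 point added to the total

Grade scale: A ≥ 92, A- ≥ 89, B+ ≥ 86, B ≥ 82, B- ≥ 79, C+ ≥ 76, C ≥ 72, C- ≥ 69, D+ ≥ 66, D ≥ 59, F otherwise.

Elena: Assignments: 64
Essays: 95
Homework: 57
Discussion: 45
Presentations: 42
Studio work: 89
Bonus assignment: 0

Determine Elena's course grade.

C-

Weighted total:
  Assignments 64 × 0.08 = 5.12
  Essays 95 × 0.27 = 25.65
  Homework 57 × 0.05 = 2.85
  Discussion 45 × 0.14 = 6.3
  Presentations 42 × 0.25 = 10.5
  Studio work 89 × 0.21 = 18.69
Sum = 69.11
Bonus assignment: 69.11 + 0 = 69.11
69.11 is ≥ 69 and < 72 → C-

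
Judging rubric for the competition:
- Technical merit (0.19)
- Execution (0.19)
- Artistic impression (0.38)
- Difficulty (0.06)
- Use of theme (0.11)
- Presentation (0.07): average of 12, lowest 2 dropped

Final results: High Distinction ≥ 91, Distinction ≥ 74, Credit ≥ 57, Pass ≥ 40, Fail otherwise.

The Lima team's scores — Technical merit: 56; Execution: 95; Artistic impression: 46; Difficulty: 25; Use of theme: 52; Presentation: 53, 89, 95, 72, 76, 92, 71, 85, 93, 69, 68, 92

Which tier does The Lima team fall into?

Presentation: drop 53, 68 → average of remaining 10 = 834/10 = 83.4
Weighted total:
  Technical merit 56 × 0.19 = 10.64
  Execution 95 × 0.19 = 18.05
  Artistic impression 46 × 0.38 = 17.48
  Difficulty 25 × 0.06 = 1.5
  Use of theme 52 × 0.11 = 5.72
  Presentation 83.4 × 0.07 = 5.838
Sum = 59.228
59.228 is ≥ 57 and < 74 → Credit

Credit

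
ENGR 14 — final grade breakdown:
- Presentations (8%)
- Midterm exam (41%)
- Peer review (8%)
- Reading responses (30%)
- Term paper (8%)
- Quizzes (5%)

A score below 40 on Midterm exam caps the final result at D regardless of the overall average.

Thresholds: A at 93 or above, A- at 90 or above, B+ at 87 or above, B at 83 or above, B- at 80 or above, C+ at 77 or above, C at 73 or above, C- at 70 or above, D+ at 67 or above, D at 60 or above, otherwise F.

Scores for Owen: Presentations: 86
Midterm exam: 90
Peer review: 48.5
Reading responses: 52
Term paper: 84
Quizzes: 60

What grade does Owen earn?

C-

Midterm exam score 90 ≥ 40: minimum met.
Weighted total:
  Presentations 86 × 0.08 = 6.88
  Midterm exam 90 × 0.41 = 36.9
  Peer review 48.5 × 0.08 = 3.88
  Reading responses 52 × 0.3 = 15.6
  Term paper 84 × 0.08 = 6.72
  Quizzes 60 × 0.05 = 3
Sum = 72.98
72.98 is ≥ 70 and < 73 → C-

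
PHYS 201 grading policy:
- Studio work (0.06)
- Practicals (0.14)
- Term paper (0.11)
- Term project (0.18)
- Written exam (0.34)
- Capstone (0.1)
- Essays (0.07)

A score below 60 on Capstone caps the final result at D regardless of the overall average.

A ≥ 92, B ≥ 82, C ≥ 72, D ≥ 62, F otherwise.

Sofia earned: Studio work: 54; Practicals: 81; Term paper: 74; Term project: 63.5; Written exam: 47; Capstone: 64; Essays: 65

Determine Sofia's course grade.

Capstone score 64 ≥ 60: minimum met.
Weighted total:
  Studio work 54 × 0.06 = 3.24
  Practicals 81 × 0.14 = 11.34
  Term paper 74 × 0.11 = 8.14
  Term project 63.5 × 0.18 = 11.43
  Written exam 47 × 0.34 = 15.98
  Capstone 64 × 0.1 = 6.4
  Essays 65 × 0.07 = 4.55
Sum = 61.08
61.08 < 62 → F

F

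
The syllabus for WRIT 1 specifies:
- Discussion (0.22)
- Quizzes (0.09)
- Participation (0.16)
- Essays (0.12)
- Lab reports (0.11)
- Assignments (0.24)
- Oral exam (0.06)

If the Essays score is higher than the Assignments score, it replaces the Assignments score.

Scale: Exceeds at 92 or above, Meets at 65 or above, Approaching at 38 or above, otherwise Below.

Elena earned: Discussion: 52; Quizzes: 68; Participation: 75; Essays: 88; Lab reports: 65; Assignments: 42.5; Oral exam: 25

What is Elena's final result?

Essays (88) > Assignments (42.5), so Assignments counts as 88.
Weighted total:
  Discussion 52 × 0.22 = 11.44
  Quizzes 68 × 0.09 = 6.12
  Participation 75 × 0.16 = 12
  Essays 88 × 0.12 = 10.56
  Lab reports 65 × 0.11 = 7.15
  Assignments 88 × 0.24 = 21.12
  Oral exam 25 × 0.06 = 1.5
Sum = 69.89
69.89 is ≥ 65 and < 92 → Meets

Meets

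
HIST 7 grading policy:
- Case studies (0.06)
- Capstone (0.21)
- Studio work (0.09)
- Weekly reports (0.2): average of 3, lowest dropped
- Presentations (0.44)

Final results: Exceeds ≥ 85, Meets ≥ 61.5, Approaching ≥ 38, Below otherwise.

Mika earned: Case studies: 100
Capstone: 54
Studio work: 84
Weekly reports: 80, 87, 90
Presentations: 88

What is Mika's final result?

Meets

Weekly reports: drop 80 → average of remaining 2 = 177/2 = 88.5
Weighted total:
  Case studies 100 × 0.06 = 6
  Capstone 54 × 0.21 = 11.34
  Studio work 84 × 0.09 = 7.56
  Weekly reports 88.5 × 0.2 = 17.7
  Presentations 88 × 0.44 = 38.72
Sum = 81.32
81.32 is ≥ 61.5 and < 85 → Meets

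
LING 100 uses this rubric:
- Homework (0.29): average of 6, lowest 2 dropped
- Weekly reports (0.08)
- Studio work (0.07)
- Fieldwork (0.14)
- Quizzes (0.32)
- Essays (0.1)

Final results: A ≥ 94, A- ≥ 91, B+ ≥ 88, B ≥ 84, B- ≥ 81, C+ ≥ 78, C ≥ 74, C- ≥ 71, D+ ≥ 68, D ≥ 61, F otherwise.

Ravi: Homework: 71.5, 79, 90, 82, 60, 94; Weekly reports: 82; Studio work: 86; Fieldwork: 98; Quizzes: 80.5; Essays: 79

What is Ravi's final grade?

Homework: drop 60, 71.5 → average of remaining 4 = 345/4 = 86.25
Weighted total:
  Homework 86.25 × 0.29 = 25.0125
  Weekly reports 82 × 0.08 = 6.56
  Studio work 86 × 0.07 = 6.02
  Fieldwork 98 × 0.14 = 13.72
  Quizzes 80.5 × 0.32 = 25.76
  Essays 79 × 0.1 = 7.9
Sum = 84.9725
84.9725 is ≥ 84 and < 88 → B

B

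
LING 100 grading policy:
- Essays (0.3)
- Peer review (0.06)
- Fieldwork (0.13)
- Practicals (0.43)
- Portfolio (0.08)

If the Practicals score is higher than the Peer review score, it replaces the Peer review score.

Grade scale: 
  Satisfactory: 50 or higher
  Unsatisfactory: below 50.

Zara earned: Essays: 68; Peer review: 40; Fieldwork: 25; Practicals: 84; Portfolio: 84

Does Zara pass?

Practicals (84) > Peer review (40), so Peer review counts as 84.
Weighted total:
  Essays 68 × 0.3 = 20.4
  Peer review 84 × 0.06 = 5.04
  Fieldwork 25 × 0.13 = 3.25
  Practicals 84 × 0.43 = 36.12
  Portfolio 84 × 0.08 = 6.72
Sum = 71.53
71.53 ≥ 50 → Satisfactory

Satisfactory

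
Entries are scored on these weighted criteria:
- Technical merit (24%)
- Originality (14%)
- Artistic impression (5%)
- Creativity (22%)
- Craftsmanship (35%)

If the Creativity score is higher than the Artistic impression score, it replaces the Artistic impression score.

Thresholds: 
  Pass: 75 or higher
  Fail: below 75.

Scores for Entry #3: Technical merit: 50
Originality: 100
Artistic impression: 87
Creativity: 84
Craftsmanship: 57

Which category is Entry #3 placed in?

Fail

Creativity (84) ≤ Artistic impression (87), so Artistic impression stays at 87.
Weighted total:
  Technical merit 50 × 0.24 = 12
  Originality 100 × 0.14 = 14
  Artistic impression 87 × 0.05 = 4.35
  Creativity 84 × 0.22 = 18.48
  Craftsmanship 57 × 0.35 = 19.95
Sum = 68.78
68.78 < 75 → Fail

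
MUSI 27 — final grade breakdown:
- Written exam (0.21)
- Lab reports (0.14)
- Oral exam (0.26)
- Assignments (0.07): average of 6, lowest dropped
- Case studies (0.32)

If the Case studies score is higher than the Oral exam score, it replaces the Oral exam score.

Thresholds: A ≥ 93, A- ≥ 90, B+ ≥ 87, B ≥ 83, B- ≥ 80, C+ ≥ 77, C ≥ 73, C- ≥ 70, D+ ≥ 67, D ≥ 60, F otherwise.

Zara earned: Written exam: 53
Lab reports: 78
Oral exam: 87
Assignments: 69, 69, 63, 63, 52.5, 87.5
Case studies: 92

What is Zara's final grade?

Assignments: drop 52.5 → average of remaining 5 = 351.5/5 = 70.3
Case studies (92) > Oral exam (87), so Oral exam counts as 92.
Weighted total:
  Written exam 53 × 0.21 = 11.13
  Lab reports 78 × 0.14 = 10.92
  Oral exam 92 × 0.26 = 23.92
  Assignments 70.3 × 0.07 = 4.921
  Case studies 92 × 0.32 = 29.44
Sum = 80.331
80.331 is ≥ 80 and < 83 → B-

B-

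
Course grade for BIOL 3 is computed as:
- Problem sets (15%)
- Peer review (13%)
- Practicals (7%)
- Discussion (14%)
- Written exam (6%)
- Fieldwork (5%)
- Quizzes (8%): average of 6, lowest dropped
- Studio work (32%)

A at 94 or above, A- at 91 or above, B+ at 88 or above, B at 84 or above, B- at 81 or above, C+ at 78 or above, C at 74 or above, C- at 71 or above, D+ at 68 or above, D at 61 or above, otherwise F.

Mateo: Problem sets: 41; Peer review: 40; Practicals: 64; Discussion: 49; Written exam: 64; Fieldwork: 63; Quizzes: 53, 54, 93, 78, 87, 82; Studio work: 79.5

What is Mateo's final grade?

Quizzes: drop 53 → average of remaining 5 = 394/5 = 78.8
Weighted total:
  Problem sets 41 × 0.15 = 6.15
  Peer review 40 × 0.13 = 5.2
  Practicals 64 × 0.07 = 4.48
  Discussion 49 × 0.14 = 6.86
  Written exam 64 × 0.06 = 3.84
  Fieldwork 63 × 0.05 = 3.15
  Quizzes 78.8 × 0.08 = 6.304
  Studio work 79.5 × 0.32 = 25.44
Sum = 61.424
61.424 is ≥ 61 and < 68 → D

D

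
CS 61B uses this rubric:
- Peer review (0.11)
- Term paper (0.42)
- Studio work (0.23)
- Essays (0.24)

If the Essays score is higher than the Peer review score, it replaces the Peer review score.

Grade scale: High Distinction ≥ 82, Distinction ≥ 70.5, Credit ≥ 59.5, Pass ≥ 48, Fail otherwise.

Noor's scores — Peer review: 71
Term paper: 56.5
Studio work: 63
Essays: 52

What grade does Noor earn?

Essays (52) ≤ Peer review (71), so Peer review stays at 71.
Weighted total:
  Peer review 71 × 0.11 = 7.81
  Term paper 56.5 × 0.42 = 23.73
  Studio work 63 × 0.23 = 14.49
  Essays 52 × 0.24 = 12.48
Sum = 58.51
58.51 is ≥ 48 and < 59.5 → Pass

Pass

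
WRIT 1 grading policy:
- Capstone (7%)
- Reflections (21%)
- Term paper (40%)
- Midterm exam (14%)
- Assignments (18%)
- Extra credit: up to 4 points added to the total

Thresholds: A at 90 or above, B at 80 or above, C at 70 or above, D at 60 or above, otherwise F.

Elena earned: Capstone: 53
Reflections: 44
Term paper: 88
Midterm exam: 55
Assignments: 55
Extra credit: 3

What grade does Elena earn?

D

Weighted total:
  Capstone 53 × 0.07 = 3.71
  Reflections 44 × 0.21 = 9.24
  Term paper 88 × 0.4 = 35.2
  Midterm exam 55 × 0.14 = 7.7
  Assignments 55 × 0.18 = 9.9
Sum = 65.75
Extra credit: 65.75 + 3 = 68.75
68.75 is ≥ 60 and < 70 → D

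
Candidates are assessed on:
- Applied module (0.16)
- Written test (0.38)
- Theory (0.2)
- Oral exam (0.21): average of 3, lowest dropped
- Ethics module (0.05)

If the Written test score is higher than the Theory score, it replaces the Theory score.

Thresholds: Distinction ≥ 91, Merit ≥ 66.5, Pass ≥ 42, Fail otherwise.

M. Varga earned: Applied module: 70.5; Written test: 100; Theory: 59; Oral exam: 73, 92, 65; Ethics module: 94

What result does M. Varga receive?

Oral exam: drop 65 → average of remaining 2 = 165/2 = 82.5
Written test (100) > Theory (59), so Theory counts as 100.
Weighted total:
  Applied module 70.5 × 0.16 = 11.28
  Written test 100 × 0.38 = 38
  Theory 100 × 0.2 = 20
  Oral exam 82.5 × 0.21 = 17.325
  Ethics module 94 × 0.05 = 4.7
Sum = 91.305
91.305 ≥ 91 → Distinction

Distinction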